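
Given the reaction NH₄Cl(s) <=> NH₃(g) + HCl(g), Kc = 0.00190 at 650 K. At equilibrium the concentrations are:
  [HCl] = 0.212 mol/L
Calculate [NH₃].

[NH₃] = 0.00896 mol/L

(NH₄Cl is a pure solid — omitted from Kc.)
At equilibrium, Kc = [NH₃]·[HCl] = 0.00190.
([NH₃])·(0.212) = 0.00190
[NH₃] = 0.00896 mol/L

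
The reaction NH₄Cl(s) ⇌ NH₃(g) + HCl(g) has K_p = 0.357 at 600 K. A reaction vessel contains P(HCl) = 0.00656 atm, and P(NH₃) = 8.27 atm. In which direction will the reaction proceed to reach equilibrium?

(NH₄Cl is a pure solid — omitted from Q_p.)
Q_p = P(NH₃)·P(HCl) = (8.27)·(0.00656) = 0.0543
Q_p = 0.0543 < K_p = 0.357, so the forward reaction proceeds.

toward products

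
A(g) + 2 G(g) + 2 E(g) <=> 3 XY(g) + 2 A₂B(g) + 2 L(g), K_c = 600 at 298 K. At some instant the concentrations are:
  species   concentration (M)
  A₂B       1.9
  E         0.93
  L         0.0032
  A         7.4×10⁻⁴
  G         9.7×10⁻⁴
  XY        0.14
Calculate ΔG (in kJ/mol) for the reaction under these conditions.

ΔG = -3.15 kJ/mol

Q_c = [XY]³·[A₂B]²·[L]² / ([A]·[G]²·[E]²) = (0.14)³·(1.9)²·(0.0032)² / ((7.4×10⁻⁴)·(9.7×10⁻⁴)²·(0.93)²) = 168
ΔG = RT ln(Q_c/K_c) = (8.314 J mol⁻¹ K⁻¹)(298 K) × ln(168/600)
   = (2.478 kJ/mol)(-1.273) = -3.15 kJ/mol
ΔG < 0, so the forward reaction is spontaneous (proceeds forward).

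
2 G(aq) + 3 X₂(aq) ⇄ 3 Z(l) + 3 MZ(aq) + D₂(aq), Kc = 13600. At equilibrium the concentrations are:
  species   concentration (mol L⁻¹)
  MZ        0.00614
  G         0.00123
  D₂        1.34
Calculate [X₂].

(Z is a pure liquid — omitted from Kc.)
At equilibrium, Kc = [MZ]³·[D₂] / ([G]²·[X₂]³) = 13600.
(0.00614)³·(1.34) / ((0.00123)²·([X₂])³) = 13600
[X₂]³ = 1.51×10⁻⁵ ⇒ [X₂] = 0.0247 mol L⁻¹

[X₂] = 0.0247 mol L⁻¹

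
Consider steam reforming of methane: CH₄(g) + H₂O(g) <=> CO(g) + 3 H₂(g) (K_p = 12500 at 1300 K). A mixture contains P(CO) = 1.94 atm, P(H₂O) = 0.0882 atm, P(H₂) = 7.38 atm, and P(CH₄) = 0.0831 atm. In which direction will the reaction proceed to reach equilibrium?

Q_p = P(CO)·P(H₂)³ / (P(CH₄)·P(H₂O)) = (1.94)·(7.38)³ / ((0.0831)·(0.0882)) = 1.06×10⁵
Q_p = 1.06×10⁵ > K_p = 12500, so the reverse reaction proceeds.

toward reactants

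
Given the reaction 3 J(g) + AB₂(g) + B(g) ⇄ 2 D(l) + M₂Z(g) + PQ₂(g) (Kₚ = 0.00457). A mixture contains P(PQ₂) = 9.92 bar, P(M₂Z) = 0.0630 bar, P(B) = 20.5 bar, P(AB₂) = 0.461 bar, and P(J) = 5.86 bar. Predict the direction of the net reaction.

(D is a pure liquid — omitted from Qₚ.)
Qₚ = P(M₂Z)·P(PQ₂) / (P(J)³·P(AB₂)·P(B)) = (0.0630)·(9.92) / ((5.86)³·(0.461)·(20.5)) = 3.29e-4
Qₚ = 3.29e-4 < Kₚ = 0.00457, so the forward reaction proceeds.

toward products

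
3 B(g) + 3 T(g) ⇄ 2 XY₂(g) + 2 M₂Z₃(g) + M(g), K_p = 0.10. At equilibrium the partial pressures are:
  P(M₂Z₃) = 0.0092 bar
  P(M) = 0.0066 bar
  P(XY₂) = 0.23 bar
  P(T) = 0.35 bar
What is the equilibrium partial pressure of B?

At equilibrium, K_p = P(XY₂)²·P(M₂Z₃)²·P(M) / (P(B)³·P(T)³) = 0.10.
(0.23)²·(0.0092)²·(0.0066) / ((P(B))³·(0.35)³) = 0.10
P(B)³ = 6.89×10⁻⁶ ⇒ P(B) = 0.019 bar

P(B) = 0.019 bar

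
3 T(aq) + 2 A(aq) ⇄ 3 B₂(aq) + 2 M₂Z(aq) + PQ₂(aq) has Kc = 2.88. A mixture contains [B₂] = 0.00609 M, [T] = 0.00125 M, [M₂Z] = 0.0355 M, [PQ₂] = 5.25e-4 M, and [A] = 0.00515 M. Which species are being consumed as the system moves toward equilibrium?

Qc = [B₂]³·[M₂Z]²·[PQ₂] / ([T]³·[A]²) = (0.00609)³·(0.0355)²·(5.25e-4) / ((0.00125)³·(0.00515)²) = 2.88
Qc = 2.88 = Kc; the system is at equilibrium.

none (at equilibrium)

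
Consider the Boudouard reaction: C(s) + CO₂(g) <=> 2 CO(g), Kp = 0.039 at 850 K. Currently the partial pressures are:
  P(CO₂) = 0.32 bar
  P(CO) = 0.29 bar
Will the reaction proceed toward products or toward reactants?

(C is a pure solid — omitted from Qp.)
Qp = P(CO)² / P(CO₂) = (0.29)² / (0.32) = 0.26
Qp = 0.26 > Kp = 0.039, so the reverse reaction proceeds.

in the reverse direction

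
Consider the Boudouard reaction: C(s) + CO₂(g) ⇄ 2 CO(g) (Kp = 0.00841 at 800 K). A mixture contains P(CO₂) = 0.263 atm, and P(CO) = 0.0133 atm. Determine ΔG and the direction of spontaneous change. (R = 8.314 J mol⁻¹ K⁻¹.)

(C is a pure solid — omitted from Qp.)
Qp = P(CO)² / P(CO₂) = (0.0133)² / (0.263) = 6.73×10⁻⁴
ΔG = RT ln(Qp/Kp) = (8.314 J mol⁻¹ K⁻¹)(800 K) × ln(6.73×10⁻⁴/0.00841)
   = (6.651 kJ/mol)(-2.525) = -16.8 kJ/mol
ΔG < 0, so the forward reaction is spontaneous (proceeds forward).

ΔG = -16.8 kJ/mol; the forward reaction is spontaneous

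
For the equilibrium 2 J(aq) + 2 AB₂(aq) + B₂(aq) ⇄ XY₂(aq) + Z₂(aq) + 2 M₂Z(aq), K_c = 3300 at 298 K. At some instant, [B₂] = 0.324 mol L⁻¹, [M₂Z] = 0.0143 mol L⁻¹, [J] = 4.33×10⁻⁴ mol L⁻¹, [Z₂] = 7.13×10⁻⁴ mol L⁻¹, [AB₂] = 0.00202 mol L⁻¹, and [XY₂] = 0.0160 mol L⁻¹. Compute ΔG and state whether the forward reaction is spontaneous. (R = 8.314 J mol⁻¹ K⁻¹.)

Q_c = [XY₂]·[Z₂]·[M₂Z]² / ([J]²·[AB₂]²·[B₂]) = (0.0160)·(7.13×10⁻⁴)·(0.0143)² / ((4.33×10⁻⁴)²·(0.00202)²·(0.324)) = 9410
ΔG = RT ln(Q_c/K_c) = (8.314 J mol⁻¹ K⁻¹)(298 K) × ln(9410/3300)
   = (2.478 kJ/mol)(1.048) = 2.60 kJ/mol
ΔG > 0, so the forward reaction is non-spontaneous (proceeds in reverse).

ΔG = 2.60 kJ/mol; the forward reaction is non-spontaneous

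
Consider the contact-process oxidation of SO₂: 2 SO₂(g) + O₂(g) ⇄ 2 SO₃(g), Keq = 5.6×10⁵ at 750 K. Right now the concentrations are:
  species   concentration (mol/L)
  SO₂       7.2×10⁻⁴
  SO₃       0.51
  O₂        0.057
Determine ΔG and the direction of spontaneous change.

ΔG = 17.2 kJ/mol; the forward reaction is non-spontaneous

Q = [SO₃]² / ([SO₂]²·[O₂]) = (0.51)² / ((7.2×10⁻⁴)²·(0.057)) = 8.80×10⁶
ΔG = RT ln(Q/Keq) = (8.314 J mol⁻¹ K⁻¹)(750 K) × ln(8.80×10⁶/5.6×10⁵)
   = (6.236 kJ/mol)(2.755) = 17.2 kJ/mol
ΔG > 0, so the forward reaction is non-spontaneous (proceeds in reverse).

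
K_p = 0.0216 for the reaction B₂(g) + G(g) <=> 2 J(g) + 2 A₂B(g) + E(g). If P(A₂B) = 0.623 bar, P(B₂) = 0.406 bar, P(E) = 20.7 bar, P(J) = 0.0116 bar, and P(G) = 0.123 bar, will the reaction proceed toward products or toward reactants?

neither direction; the system is at equilibrium

Q_p = P(J)²·P(A₂B)²·P(E) / (P(B₂)·P(G)) = (0.0116)²·(0.623)²·(20.7) / ((0.406)·(0.123)) = 0.0216
Q_p = 0.0216 = K_p, so the system is already at equilibrium.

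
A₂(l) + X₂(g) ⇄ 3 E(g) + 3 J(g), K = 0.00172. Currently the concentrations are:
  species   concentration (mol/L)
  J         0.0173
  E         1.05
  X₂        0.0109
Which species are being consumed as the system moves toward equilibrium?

(A₂ is a pure liquid — omitted from Q.)
Q = [E]³·[J]³ / [X₂] = (1.05)³·(0.0173)³ / (0.0109) = 5.50×10⁻⁴
Q = 5.50×10⁻⁴ < K = 0.00172: net forward reaction.

A₂, X₂ (reactants)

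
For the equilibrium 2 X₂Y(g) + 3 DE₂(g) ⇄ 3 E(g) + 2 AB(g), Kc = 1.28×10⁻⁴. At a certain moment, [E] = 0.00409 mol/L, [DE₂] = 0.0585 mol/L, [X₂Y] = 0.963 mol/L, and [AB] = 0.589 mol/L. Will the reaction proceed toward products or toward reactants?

neither direction; the system is at equilibrium

Qc = [E]³·[AB]² / ([X₂Y]²·[DE₂]³) = (0.00409)³·(0.589)² / ((0.963)²·(0.0585)³) = 1.28×10⁻⁴
Qc = 1.28×10⁻⁴ = Kc, so the system is already at equilibrium.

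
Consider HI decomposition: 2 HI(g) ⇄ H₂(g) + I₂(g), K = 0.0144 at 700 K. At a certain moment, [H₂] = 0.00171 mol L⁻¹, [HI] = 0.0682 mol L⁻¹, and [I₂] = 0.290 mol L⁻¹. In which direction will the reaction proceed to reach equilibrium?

reverse (toward reactants)

Q = [H₂]·[I₂] / [HI]² = (0.00171)·(0.290) / (0.0682)² = 0.107
Q = 0.107 > K = 0.0144, so the reverse reaction proceeds.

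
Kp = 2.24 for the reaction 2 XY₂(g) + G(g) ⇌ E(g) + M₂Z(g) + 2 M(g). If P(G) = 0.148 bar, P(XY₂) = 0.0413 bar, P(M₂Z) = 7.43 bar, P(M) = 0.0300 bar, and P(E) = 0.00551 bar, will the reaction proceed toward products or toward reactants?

to the right

Qp = P(E)·P(M₂Z)·P(M)² / (P(XY₂)²·P(G)) = (0.00551)·(7.43)·(0.0300)² / ((0.0413)²·(0.148)) = 0.146
Qp = 0.146 < Kp = 2.24, so the forward reaction proceeds.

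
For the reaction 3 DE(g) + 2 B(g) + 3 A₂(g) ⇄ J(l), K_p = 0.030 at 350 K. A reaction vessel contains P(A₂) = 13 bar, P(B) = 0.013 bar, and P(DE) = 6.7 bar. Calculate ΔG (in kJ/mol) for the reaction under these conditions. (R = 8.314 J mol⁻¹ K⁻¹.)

ΔG = -3.52 kJ/mol

(J is a pure liquid — omitted from Q_p.)
Q_p = 1 / (P(DE)³·P(B)²·P(A₂)³) = 1 / ((6.7)³·(0.013)²·(13)³) = 0.00895
ΔG = RT ln(Q_p/K_p) = (8.314 J mol⁻¹ K⁻¹)(350 K) × ln(0.00895/0.030)
   = (2.910 kJ/mol)(-1.210) = -3.52 kJ/mol
ΔG < 0, so the forward reaction is spontaneous (proceeds forward).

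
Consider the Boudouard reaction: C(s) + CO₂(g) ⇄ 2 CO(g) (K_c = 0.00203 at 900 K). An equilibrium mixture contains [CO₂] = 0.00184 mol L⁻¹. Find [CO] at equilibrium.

[CO] = 0.00193 mol L⁻¹

(C is a pure solid — omitted from K_c.)
At equilibrium, K_c = [CO]² / [CO₂] = 0.00203.
([CO])² / (0.00184) = 0.00203
[CO]² = 3.74×10⁻⁶ ⇒ [CO] = 0.00193 mol L⁻¹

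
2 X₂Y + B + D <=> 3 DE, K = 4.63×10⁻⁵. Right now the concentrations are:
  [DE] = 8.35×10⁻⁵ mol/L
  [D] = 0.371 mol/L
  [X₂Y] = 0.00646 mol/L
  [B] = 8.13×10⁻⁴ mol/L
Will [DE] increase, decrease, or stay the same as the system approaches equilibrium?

stay the same

Q = [DE]³ / ([X₂Y]²·[B]·[D]) = (8.35×10⁻⁵)³ / ((0.00646)²·(8.13×10⁻⁴)·(0.371)) = 4.63×10⁻⁵
Q = 4.63×10⁻⁵ = K; the system is at equilibrium.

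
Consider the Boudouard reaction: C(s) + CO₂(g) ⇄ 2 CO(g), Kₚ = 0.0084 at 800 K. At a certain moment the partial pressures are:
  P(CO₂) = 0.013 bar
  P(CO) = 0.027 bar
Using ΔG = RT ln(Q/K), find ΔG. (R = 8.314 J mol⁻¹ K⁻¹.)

(C is a pure solid — omitted from Qₚ.)
Qₚ = P(CO)² / P(CO₂) = (0.027)² / (0.013) = 0.0561
ΔG = RT ln(Qₚ/Kₚ) = (8.314 J mol⁻¹ K⁻¹)(800 K) × ln(0.0561/0.0084)
   = (6.651 kJ/mol)(1.899) = 12.6 kJ/mol
ΔG > 0, so the forward reaction is non-spontaneous (proceeds in reverse).

ΔG = 12.6 kJ/mol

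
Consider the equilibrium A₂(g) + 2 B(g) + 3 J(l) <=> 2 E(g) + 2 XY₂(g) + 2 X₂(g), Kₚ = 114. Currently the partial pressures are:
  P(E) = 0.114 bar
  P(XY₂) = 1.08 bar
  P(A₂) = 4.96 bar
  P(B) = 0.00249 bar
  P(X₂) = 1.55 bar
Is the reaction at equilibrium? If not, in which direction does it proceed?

reverse (toward reactants)

(J is a pure liquid — omitted from Qₚ.)
Qₚ = P(E)²·P(XY₂)²·P(X₂)² / (P(A₂)·P(B)²) = (0.114)²·(1.08)²·(1.55)² / ((4.96)·(0.00249)²) = 1180
Qₚ = 1180 > Kₚ = 114, so the reverse reaction proceeds.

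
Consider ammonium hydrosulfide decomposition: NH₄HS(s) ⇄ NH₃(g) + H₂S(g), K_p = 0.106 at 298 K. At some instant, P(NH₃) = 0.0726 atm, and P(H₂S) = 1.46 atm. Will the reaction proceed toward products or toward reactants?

neither direction; the system is at equilibrium

(NH₄HS is a pure solid — omitted from Q_p.)
Q_p = P(NH₃)·P(H₂S) = (0.0726)·(1.46) = 0.106
Q_p = 0.106 = K_p, so the system is already at equilibrium.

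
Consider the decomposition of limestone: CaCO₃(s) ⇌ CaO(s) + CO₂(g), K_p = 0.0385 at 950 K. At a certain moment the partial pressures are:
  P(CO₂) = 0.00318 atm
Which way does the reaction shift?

(CaCO₃, CaO are pure solids — omitted from Q_p.)
Q_p = P(CO₂) = 0.00318
Q_p = 0.00318 < K_p = 0.0385, so the forward reaction proceeds.

toward products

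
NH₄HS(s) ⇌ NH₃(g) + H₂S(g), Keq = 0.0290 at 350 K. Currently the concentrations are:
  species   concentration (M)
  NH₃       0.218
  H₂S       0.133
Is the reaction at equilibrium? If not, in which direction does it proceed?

(NH₄HS is a pure solid — omitted from Q.)
Q = [NH₃]·[H₂S] = (0.218)·(0.133) = 0.0290
Q = 0.0290 = Keq, so the system is already at equilibrium.

at equilibrium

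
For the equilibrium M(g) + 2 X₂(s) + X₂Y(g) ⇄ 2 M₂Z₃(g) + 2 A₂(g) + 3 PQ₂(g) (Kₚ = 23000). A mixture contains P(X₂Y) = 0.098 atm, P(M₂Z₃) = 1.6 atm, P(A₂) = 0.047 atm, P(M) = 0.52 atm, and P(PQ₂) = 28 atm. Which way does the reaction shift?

toward products

(X₂ is a pure solid — omitted from Qₚ.)
Qₚ = P(M₂Z₃)²·P(A₂)²·P(PQ₂)³ / (P(M)·P(X₂Y)) = (1.6)²·(0.047)²·(28)³ / ((0.52)·(0.098)) = 2400
Qₚ = 2400 < Kₚ = 23000, so the forward reaction proceeds.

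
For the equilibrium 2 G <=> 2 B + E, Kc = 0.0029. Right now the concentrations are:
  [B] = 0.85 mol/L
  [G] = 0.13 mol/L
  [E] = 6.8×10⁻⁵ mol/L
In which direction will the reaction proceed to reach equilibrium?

Qc = [B]²·[E] / [G]² = (0.85)²·(6.8×10⁻⁵) / (0.13)² = 0.0029
Qc = 0.0029 = Kc, so the system is already at equilibrium.

no net change (already at equilibrium)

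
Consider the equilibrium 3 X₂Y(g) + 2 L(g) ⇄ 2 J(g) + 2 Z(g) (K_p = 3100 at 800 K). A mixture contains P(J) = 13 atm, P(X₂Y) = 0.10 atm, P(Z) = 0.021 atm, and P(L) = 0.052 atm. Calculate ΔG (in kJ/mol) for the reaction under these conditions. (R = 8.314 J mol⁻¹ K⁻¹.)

ΔG = 14.5 kJ/mol

Q_p = P(J)²·P(Z)² / (P(X₂Y)³·P(L)²) = (13)²·(0.021)² / ((0.10)³·(0.052)²) = 27600
ΔG = RT ln(Q_p/K_p) = (8.314 J mol⁻¹ K⁻¹)(800 K) × ln(27600/3100)
   = (6.651 kJ/mol)(2.186) = 14.5 kJ/mol
ΔG > 0, so the forward reaction is non-spontaneous (proceeds in reverse).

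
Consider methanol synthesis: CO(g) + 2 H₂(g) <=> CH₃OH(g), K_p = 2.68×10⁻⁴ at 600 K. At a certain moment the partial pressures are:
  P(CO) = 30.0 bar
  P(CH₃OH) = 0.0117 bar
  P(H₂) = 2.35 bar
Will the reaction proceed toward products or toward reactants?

in the forward direction

Q_p = P(CH₃OH) / (P(CO)·P(H₂)²) = (0.0117) / ((30.0)·(2.35)²) = 7.06×10⁻⁵
Q_p = 7.06×10⁻⁵ < K_p = 2.68×10⁻⁴, so the forward reaction proceeds.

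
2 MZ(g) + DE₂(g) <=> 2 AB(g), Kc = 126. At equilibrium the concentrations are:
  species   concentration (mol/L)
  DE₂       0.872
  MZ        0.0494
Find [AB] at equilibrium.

At equilibrium, Kc = [AB]² / ([MZ]²·[DE₂]) = 126.
([AB])² / ((0.0494)²·(0.872)) = 126
[AB]² = 0.268 ⇒ [AB] = 0.518 mol/L

[AB] = 0.518 mol/L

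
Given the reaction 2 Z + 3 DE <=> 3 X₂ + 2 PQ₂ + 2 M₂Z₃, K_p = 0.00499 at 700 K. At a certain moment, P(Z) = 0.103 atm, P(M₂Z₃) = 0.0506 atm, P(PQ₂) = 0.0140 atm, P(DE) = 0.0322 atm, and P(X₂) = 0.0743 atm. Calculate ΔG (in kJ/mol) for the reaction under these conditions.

ΔG = -12.5 kJ/mol

Q_p = P(X₂)³·P(PQ₂)²·P(M₂Z₃)² / (P(Z)²·P(DE)³) = (0.0743)³·(0.0140)²·(0.0506)² / ((0.103)²·(0.0322)³) = 5.81×10⁻⁴
ΔG = RT ln(Q_p/K_p) = (8.314 J mol⁻¹ K⁻¹)(700 K) × ln(5.81×10⁻⁴/0.00499)
   = (5.820 kJ/mol)(-2.150) = -12.5 kJ/mol
ΔG < 0, so the forward reaction is spontaneous (proceeds forward).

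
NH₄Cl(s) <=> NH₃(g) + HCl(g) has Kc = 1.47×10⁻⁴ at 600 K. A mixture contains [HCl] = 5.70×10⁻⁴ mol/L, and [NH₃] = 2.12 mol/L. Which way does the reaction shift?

to the left

(NH₄Cl is a pure solid — omitted from Qc.)
Qc = [NH₃]·[HCl] = (2.12)·(5.70×10⁻⁴) = 0.00121
Qc = 0.00121 > Kc = 1.47×10⁻⁴, so the reverse reaction proceeds.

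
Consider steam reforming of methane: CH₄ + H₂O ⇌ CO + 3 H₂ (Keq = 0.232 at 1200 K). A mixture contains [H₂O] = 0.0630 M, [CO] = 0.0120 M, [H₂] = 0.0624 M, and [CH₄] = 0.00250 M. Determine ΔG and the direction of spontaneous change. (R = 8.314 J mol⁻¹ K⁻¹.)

ΔG = -25.2 kJ/mol; the forward reaction is spontaneous

Q = [CO]·[H₂]³ / ([CH₄]·[H₂O]) = (0.0120)·(0.0624)³ / ((0.00250)·(0.0630)) = 0.0185
ΔG = RT ln(Q/Keq) = (8.314 J mol⁻¹ K⁻¹)(1200 K) × ln(0.0185/0.232)
   = (9.977 kJ/mol)(-2.529) = -25.2 kJ/mol
ΔG < 0, so the forward reaction is spontaneous (proceeds forward).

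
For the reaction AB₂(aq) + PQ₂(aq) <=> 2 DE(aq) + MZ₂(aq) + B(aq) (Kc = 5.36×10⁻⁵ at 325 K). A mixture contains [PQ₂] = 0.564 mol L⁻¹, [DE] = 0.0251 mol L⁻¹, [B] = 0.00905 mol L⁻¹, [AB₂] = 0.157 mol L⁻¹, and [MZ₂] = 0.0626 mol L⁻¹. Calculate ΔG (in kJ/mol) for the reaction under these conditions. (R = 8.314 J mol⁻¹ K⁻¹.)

Qc = [DE]²·[MZ₂]·[B] / ([AB₂]·[PQ₂]) = (0.0251)²·(0.0626)·(0.00905) / ((0.157)·(0.564)) = 4.03×10⁻⁶
ΔG = RT ln(Qc/Kc) = (8.314 J mol⁻¹ K⁻¹)(325 K) × ln(4.03×10⁻⁶/5.36×10⁻⁵)
   = (2.702 kJ/mol)(-2.588) = -6.99 kJ/mol
ΔG < 0, so the forward reaction is spontaneous (proceeds forward).

ΔG = -6.99 kJ/mol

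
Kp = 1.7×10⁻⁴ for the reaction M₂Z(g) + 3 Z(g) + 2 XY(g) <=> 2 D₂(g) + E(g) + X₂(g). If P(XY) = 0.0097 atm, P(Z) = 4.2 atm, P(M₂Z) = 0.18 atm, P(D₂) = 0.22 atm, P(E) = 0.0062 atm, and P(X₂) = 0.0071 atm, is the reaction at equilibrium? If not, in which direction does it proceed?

Qp = P(D₂)²·P(E)·P(X₂) / (P(M₂Z)·P(Z)³·P(XY)²) = (0.22)²·(0.0062)·(0.0071) / ((0.18)·(4.2)³·(0.0097)²) = 0.0017
Qp = 0.0017 > Kp = 1.7×10⁻⁴, so the reverse reaction proceeds.

toward reactants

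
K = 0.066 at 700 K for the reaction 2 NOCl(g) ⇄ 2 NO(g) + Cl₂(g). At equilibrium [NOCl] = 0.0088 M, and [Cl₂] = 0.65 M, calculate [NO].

[NO] = 0.0028 M

At equilibrium, K = [NO]²·[Cl₂] / [NOCl]² = 0.066.
([NO])²·(0.65) / (0.0088)² = 0.066
[NO]² = 7.86×10⁻⁶ ⇒ [NO] = 0.0028 M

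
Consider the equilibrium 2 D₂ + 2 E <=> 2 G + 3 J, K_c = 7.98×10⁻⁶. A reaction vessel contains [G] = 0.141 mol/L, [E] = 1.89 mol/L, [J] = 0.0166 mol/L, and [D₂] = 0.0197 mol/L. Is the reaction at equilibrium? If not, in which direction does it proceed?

in the reverse direction

Q_c = [G]²·[J]³ / ([D₂]²·[E]²) = (0.141)²·(0.0166)³ / ((0.0197)²·(1.89)²) = 6.56×10⁻⁵
Q_c = 6.56×10⁻⁵ > K_c = 7.98×10⁻⁶, so the reverse reaction proceeds.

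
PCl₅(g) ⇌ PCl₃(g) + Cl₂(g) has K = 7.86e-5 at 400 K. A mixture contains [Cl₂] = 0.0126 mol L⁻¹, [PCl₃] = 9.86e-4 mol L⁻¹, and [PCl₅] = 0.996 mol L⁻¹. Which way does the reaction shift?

Q = [PCl₃]·[Cl₂] / [PCl₅] = (9.86e-4)·(0.0126) / (0.996) = 1.25e-5
Q = 1.25e-5 < K = 7.86e-5, so the forward reaction proceeds.

forward (toward products)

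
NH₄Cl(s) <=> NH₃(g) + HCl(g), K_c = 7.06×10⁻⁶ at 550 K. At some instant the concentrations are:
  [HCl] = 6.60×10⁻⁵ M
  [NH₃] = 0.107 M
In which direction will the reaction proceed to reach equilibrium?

no net change (already at equilibrium)

(NH₄Cl is a pure solid — omitted from Q_c.)
Q_c = [NH₃]·[HCl] = (0.107)·(6.60×10⁻⁵) = 7.06×10⁻⁶
Q_c = 7.06×10⁻⁶ = K_c, so the system is already at equilibrium.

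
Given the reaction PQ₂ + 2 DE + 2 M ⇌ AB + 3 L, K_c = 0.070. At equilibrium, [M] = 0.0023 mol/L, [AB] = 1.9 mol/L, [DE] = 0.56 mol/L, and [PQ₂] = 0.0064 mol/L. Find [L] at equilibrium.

At equilibrium, K_c = [AB]·[L]³ / ([PQ₂]·[DE]²·[M]²) = 0.070.
(1.9)·([L])³ / ((0.0064)·(0.56)²·(0.0023)²) = 0.070
[L]³ = 3.91×10⁻¹⁰ ⇒ [L] = 7.3×10⁻⁴ mol/L

[L] = 7.3×10⁻⁴ mol/L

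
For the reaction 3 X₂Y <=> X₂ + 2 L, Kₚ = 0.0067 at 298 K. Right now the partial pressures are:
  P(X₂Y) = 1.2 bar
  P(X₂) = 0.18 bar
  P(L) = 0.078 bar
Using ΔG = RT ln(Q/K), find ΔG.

Qₚ = P(X₂)·P(L)² / P(X₂Y)³ = (0.18)·(0.078)² / (1.2)³ = 6.34×10⁻⁴
ΔG = RT ln(Qₚ/Kₚ) = (8.314 J mol⁻¹ K⁻¹)(298 K) × ln(6.34×10⁻⁴/0.0067)
   = (2.478 kJ/mol)(-2.358) = -5.84 kJ/mol
ΔG < 0, so the forward reaction is spontaneous (proceeds forward).

ΔG = -5.84 kJ/mol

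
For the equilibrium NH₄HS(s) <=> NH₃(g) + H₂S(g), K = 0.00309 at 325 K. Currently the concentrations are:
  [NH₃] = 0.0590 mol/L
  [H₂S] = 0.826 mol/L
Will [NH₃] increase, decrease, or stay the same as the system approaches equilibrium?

(NH₄HS is a pure solid — omitted from Q.)
Q = [NH₃]·[H₂S] = (0.0590)·(0.826) = 0.0487
Q = 0.0487 > K = 0.00309: net reverse reaction.
NH₃ is a product, so it decreases.

decrease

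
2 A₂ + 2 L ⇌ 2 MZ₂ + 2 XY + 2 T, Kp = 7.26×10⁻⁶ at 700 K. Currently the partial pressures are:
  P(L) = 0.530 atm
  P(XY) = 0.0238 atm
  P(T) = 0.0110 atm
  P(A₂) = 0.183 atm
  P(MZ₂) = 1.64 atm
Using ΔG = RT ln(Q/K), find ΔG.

Qp = P(MZ₂)²·P(XY)²·P(T)² / (P(A₂)²·P(L)²) = (1.64)²·(0.0238)²·(0.0110)² / ((0.183)²·(0.530)²) = 1.96×10⁻⁵
ΔG = RT ln(Qp/Kp) = (8.314 J mol⁻¹ K⁻¹)(700 K) × ln(1.96×10⁻⁵/7.26×10⁻⁶)
   = (5.820 kJ/mol)(0.9931) = 5.78 kJ/mol
ΔG > 0, so the forward reaction is non-spontaneous (proceeds in reverse).

ΔG = 5.78 kJ/mol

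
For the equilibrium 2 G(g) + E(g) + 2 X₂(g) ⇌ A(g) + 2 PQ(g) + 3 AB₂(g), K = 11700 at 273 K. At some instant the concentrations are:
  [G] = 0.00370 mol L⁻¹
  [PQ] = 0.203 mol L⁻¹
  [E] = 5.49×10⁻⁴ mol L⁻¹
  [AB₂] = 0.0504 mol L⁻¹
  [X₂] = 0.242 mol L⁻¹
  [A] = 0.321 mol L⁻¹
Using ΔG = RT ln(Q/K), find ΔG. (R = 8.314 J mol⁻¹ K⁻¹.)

Q = [A]·[PQ]²·[AB₂]³ / ([G]²·[E]·[X₂]²) = (0.321)·(0.203)²·(0.0504)³ / ((0.00370)²·(5.49×10⁻⁴)·(0.242)²) = 3850
ΔG = RT ln(Q/K) = (8.314 J mol⁻¹ K⁻¹)(273 K) × ln(3850/11700)
   = (2.270 kJ/mol)(-1.112) = -2.52 kJ/mol
ΔG < 0, so the forward reaction is spontaneous (proceeds forward).

ΔG = -2.52 kJ/mol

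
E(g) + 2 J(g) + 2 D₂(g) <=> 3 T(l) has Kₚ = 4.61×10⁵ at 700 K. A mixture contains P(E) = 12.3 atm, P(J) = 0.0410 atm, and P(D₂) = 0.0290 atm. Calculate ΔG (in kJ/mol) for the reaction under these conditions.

(T is a pure liquid — omitted from Qₚ.)
Qₚ = 1 / (P(E)·P(J)²·P(D₂)²) = 1 / ((12.3)·(0.0410)²·(0.0290)²) = 57500
ΔG = RT ln(Qₚ/Kₚ) = (8.314 J mol⁻¹ K⁻¹)(700 K) × ln(57500/4.61×10⁵)
   = (5.820 kJ/mol)(-2.082) = -12.1 kJ/mol
ΔG < 0, so the forward reaction is spontaneous (proceeds forward).

ΔG = -12.1 kJ/mol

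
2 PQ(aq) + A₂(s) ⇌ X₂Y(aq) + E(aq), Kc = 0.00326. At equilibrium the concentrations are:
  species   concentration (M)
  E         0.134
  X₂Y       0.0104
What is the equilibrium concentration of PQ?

[PQ] = 0.654 M

(A₂ is a pure solid — omitted from Kc.)
At equilibrium, Kc = [X₂Y]·[E] / [PQ]² = 0.00326.
(0.0104)·(0.134) / ([PQ])² = 0.00326
[PQ]² = 0.427 ⇒ [PQ] = 0.654 M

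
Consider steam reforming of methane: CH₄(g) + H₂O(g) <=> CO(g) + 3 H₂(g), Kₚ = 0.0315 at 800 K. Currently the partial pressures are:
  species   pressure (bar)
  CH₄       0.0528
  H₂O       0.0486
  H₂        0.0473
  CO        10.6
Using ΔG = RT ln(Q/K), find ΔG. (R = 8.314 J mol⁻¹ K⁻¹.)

ΔG = 17.5 kJ/mol

Qₚ = P(CO)·P(H₂)³ / (P(CH₄)·P(H₂O)) = (10.6)·(0.0473)³ / ((0.0528)·(0.0486)) = 0.437
ΔG = RT ln(Qₚ/Kₚ) = (8.314 J mol⁻¹ K⁻¹)(800 K) × ln(0.437/0.0315)
   = (6.651 kJ/mol)(2.630) = 17.5 kJ/mol
ΔG > 0, so the forward reaction is non-spontaneous (proceeds in reverse).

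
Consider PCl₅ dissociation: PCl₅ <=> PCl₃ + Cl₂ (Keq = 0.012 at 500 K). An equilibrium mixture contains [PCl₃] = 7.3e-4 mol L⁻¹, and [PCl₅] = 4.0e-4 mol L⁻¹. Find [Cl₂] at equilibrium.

[Cl₂] = 0.0066 mol L⁻¹

At equilibrium, Keq = [PCl₃]·[Cl₂] / [PCl₅] = 0.012.
(7.3e-4)·([Cl₂]) / (4.0e-4) = 0.012
[Cl₂] = 0.00658 = 0.0066 mol L⁻¹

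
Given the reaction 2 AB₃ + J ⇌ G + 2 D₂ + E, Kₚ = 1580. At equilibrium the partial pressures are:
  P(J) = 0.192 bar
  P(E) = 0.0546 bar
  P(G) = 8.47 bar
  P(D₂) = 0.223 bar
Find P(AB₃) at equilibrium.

P(AB₃) = 0.00871 bar

At equilibrium, Kₚ = P(G)·P(D₂)²·P(E) / (P(AB₃)²·P(J)) = 1580.
(8.47)·(0.223)²·(0.0546) / ((P(AB₃))²·(0.192)) = 1580
P(AB₃)² = 7.58×10⁻⁵ ⇒ P(AB₃) = 0.00871 bar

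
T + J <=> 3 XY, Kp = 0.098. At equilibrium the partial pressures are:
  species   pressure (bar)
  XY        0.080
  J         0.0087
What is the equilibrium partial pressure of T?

At equilibrium, Kp = P(XY)³ / (P(T)·P(J)) = 0.098.
(0.080)³ / ((P(T))·(0.0087)) = 0.098
P(T) = 0.601 = 0.60 bar

P(T) = 0.60 bar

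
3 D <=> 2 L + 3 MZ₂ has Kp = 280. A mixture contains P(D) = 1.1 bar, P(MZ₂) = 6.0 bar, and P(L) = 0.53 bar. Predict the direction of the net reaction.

Qp = P(L)²·P(MZ₂)³ / P(D)³ = (0.53)²·(6.0)³ / (1.1)³ = 46
Qp = 46 < Kp = 280, so the forward reaction proceeds.

in the forward direction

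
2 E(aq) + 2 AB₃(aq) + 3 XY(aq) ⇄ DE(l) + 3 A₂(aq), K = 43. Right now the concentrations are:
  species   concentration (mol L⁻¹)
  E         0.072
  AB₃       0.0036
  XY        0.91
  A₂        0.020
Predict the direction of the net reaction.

reverse (toward reactants)

(DE is a pure liquid — omitted from Q.)
Q = [A₂]³ / ([E]²·[AB₃]²·[XY]³) = (0.020)³ / ((0.072)²·(0.0036)²·(0.91)³) = 160
Q = 160 > K = 43, so the reverse reaction proceeds.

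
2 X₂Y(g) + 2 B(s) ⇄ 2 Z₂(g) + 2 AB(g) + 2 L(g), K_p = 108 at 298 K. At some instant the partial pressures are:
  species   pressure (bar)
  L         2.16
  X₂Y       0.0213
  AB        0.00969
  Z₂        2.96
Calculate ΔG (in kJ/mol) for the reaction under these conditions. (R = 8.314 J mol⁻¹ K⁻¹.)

ΔG = -6.31 kJ/mol

(B is a pure solid — omitted from Q_p.)
Q_p = P(Z₂)²·P(AB)²·P(L)² / P(X₂Y)² = (2.96)²·(0.00969)²·(2.16)² / (0.0213)² = 8.46
ΔG = RT ln(Q_p/K_p) = (8.314 J mol⁻¹ K⁻¹)(298 K) × ln(8.46/108)
   = (2.478 kJ/mol)(-2.547) = -6.31 kJ/mol
ΔG < 0, so the forward reaction is spontaneous (proceeds forward).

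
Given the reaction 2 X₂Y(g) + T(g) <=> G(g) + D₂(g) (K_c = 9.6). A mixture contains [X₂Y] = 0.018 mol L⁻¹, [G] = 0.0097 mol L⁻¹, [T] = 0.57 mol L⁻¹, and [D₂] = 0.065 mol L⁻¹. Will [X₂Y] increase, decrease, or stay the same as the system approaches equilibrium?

decrease

Q_c = [G]·[D₂] / ([X₂Y]²·[T]) = (0.0097)·(0.065) / ((0.018)²·(0.57)) = 3.4
Q_c = 3.4 < K_c = 9.6: net forward reaction.
X₂Y is a reactant, so it decreases.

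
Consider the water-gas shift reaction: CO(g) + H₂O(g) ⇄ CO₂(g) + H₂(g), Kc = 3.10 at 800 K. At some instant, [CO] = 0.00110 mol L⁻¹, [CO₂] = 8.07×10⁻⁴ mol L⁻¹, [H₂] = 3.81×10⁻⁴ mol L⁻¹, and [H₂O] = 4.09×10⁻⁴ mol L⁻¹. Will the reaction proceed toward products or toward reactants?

forward (toward products)

Qc = [CO₂]·[H₂] / ([CO]·[H₂O]) = (8.07×10⁻⁴)·(3.81×10⁻⁴) / ((0.00110)·(4.09×10⁻⁴)) = 0.683
Qc = 0.683 < Kc = 3.10, so the forward reaction proceeds.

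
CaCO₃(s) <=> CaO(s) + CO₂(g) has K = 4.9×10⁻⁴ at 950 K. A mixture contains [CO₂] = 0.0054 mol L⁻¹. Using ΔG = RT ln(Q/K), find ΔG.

(CaCO₃, CaO are pure solids — omitted from Q.)
Q = [CO₂] = 0.00540
ΔG = RT ln(Q/K) = (8.314 J mol⁻¹ K⁻¹)(950 K) × ln(0.00540/4.9×10⁻⁴)
   = (7.898 kJ/mol)(2.400) = 19.0 kJ/mol
ΔG > 0, so the forward reaction is non-spontaneous (proceeds in reverse).

ΔG = 19.0 kJ/mol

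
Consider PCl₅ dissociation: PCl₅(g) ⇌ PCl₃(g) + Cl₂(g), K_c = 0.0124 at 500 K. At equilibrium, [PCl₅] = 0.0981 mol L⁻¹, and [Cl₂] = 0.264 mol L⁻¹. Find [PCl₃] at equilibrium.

At equilibrium, K_c = [PCl₃]·[Cl₂] / [PCl₅] = 0.0124.
([PCl₃])·(0.264) / (0.0981) = 0.0124
[PCl₃] = 0.00461 mol L⁻¹

[PCl₃] = 0.00461 mol L⁻¹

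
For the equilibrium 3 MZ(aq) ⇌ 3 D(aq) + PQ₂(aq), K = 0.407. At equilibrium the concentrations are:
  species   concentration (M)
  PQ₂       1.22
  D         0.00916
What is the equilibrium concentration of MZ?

[MZ] = 0.0132 M

At equilibrium, K = [D]³·[PQ₂] / [MZ]³ = 0.407.
(0.00916)³·(1.22) / ([MZ])³ = 0.407
[MZ]³ = 2.30e-6 ⇒ [MZ] = 0.0132 M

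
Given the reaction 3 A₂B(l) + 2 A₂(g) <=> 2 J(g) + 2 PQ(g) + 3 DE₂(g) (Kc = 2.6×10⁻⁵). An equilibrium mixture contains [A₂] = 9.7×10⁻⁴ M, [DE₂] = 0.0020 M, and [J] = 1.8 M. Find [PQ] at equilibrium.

(A₂B is a pure liquid — omitted from Kc.)
At equilibrium, Kc = [J]²·[PQ]²·[DE₂]³ / [A₂]² = 2.6×10⁻⁵.
(1.8)²·([PQ])²·(0.0020)³ / (9.7×10⁻⁴)² = 2.6×10⁻⁵
[PQ]² = 9.44×10⁻⁴ ⇒ [PQ] = 0.031 M

[PQ] = 0.031 M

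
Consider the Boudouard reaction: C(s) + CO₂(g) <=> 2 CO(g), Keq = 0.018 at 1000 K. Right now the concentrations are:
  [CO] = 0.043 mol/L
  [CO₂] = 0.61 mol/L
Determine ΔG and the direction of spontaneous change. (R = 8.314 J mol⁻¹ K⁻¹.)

ΔG = -14.8 kJ/mol; the forward reaction is spontaneous

(C is a pure solid — omitted from Q.)
Q = [CO]² / [CO₂] = (0.043)² / (0.61) = 0.00303
ΔG = RT ln(Q/Keq) = (8.314 J mol⁻¹ K⁻¹)(1000 K) × ln(0.00303/0.018)
   = (8.314 kJ/mol)(-1.782) = -14.8 kJ/mol
ΔG < 0, so the forward reaction is spontaneous (proceeds forward).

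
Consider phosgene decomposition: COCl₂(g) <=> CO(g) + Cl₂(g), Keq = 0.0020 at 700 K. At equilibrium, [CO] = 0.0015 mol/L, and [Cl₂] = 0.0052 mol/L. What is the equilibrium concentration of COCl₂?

At equilibrium, Keq = [CO]·[Cl₂] / [COCl₂] = 0.0020.
(0.0015)·(0.0052) / ([COCl₂]) = 0.0020
[COCl₂] = 0.00390 = 0.0039 mol/L

[COCl₂] = 0.0039 mol/L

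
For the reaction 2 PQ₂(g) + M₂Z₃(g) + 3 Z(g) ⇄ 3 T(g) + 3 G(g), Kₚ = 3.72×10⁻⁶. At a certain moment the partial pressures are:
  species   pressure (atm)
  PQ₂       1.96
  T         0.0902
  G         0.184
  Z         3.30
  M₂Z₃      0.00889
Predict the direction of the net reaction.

Qₚ = P(T)³·P(G)³ / (P(PQ₂)²·P(M₂Z₃)·P(Z)³) = (0.0902)³·(0.184)³ / ((1.96)²·(0.00889)·(3.30)³) = 3.72×10⁻⁶
Qₚ = 3.72×10⁻⁶ = Kₚ, so the system is already at equilibrium.

neither direction; the system is at equilibrium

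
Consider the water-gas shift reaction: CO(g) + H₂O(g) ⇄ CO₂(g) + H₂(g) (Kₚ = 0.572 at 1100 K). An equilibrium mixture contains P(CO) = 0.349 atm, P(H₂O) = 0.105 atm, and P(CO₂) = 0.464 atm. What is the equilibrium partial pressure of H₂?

At equilibrium, Kₚ = P(CO₂)·P(H₂) / (P(CO)·P(H₂O)) = 0.572.
(0.464)·(P(H₂)) / ((0.349)·(0.105)) = 0.572
P(H₂) = 0.0452 atm

P(H₂) = 0.0452 atm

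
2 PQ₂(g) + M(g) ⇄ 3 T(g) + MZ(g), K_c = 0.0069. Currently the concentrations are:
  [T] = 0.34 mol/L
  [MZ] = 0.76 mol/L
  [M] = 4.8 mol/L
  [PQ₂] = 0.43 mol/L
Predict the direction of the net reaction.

Q_c = [T]³·[MZ] / ([PQ₂]²·[M]) = (0.34)³·(0.76) / ((0.43)²·(4.8)) = 0.034
Q_c = 0.034 > K_c = 0.0069, so the reverse reaction proceeds.

toward reactants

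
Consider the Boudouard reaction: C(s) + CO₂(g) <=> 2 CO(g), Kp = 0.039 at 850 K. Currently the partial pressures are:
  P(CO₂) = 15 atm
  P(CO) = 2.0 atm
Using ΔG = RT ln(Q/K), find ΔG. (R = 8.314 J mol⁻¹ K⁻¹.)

ΔG = 13.6 kJ/mol

(C is a pure solid — omitted from Qp.)
Qp = P(CO)² / P(CO₂) = (2.0)² / (15) = 0.267
ΔG = RT ln(Qp/Kp) = (8.314 J mol⁻¹ K⁻¹)(850 K) × ln(0.267/0.039)
   = (7.067 kJ/mol)(1.924) = 13.6 kJ/mol
ΔG > 0, so the forward reaction is non-spontaneous (proceeds in reverse).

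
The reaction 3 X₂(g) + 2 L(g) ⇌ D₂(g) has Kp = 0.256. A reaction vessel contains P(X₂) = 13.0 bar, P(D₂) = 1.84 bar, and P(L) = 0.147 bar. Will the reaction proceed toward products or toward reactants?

Qp = P(D₂) / (P(X₂)³·P(L)²) = (1.84) / ((13.0)³·(0.147)²) = 0.0388
Qp = 0.0388 < Kp = 0.256, so the forward reaction proceeds.

to the right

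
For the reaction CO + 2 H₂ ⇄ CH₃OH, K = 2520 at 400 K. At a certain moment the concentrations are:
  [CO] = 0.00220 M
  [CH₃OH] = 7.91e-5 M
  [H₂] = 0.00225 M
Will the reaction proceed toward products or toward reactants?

Q = [CH₃OH] / ([CO]·[H₂]²) = (7.91e-5) / ((0.00220)·(0.00225)²) = 7100
Q = 7100 > K = 2520, so the reverse reaction proceeds.

to the left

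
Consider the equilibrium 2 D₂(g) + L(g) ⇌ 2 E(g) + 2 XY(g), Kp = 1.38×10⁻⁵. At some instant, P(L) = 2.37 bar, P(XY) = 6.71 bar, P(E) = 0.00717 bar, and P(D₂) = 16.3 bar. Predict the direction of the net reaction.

Qp = P(E)²·P(XY)² / (P(D₂)²·P(L)) = (0.00717)²·(6.71)² / ((16.3)²·(2.37)) = 3.68×10⁻⁶
Qp = 3.68×10⁻⁶ < Kp = 1.38×10⁻⁵, so the forward reaction proceeds.

to the right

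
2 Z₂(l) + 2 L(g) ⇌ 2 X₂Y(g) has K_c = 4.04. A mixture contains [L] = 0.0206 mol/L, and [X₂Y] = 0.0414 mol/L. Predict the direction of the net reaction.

(Z₂ is a pure liquid — omitted from Q_c.)
Q_c = [X₂Y]² / [L]² = (0.0414)² / (0.0206)² = 4.04
Q_c = 4.04 = K_c, so the system is already at equilibrium.

at equilibrium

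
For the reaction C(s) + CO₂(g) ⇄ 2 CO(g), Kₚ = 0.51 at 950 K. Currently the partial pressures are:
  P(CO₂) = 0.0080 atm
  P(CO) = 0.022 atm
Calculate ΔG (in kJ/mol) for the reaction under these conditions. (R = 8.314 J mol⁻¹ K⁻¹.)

(C is a pure solid — omitted from Qₚ.)
Qₚ = P(CO)² / P(CO₂) = (0.022)² / (0.0080) = 0.0605
ΔG = RT ln(Qₚ/Kₚ) = (8.314 J mol⁻¹ K⁻¹)(950 K) × ln(0.0605/0.51)
   = (7.898 kJ/mol)(-2.132) = -16.8 kJ/mol
ΔG < 0, so the forward reaction is spontaneous (proceeds forward).

ΔG = -16.8 kJ/mol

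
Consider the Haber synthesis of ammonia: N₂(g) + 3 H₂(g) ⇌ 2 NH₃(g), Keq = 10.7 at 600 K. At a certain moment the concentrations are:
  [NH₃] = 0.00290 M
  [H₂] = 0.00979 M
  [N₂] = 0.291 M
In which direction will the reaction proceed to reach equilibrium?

Q = [NH₃]² / ([N₂]·[H₂]³) = (0.00290)² / ((0.291)·(0.00979)³) = 30.8
Q = 30.8 > Keq = 10.7, so the reverse reaction proceeds.

to the left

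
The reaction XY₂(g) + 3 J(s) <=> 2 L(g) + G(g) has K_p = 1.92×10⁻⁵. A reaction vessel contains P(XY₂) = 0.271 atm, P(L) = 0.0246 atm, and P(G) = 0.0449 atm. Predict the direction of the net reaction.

in the reverse direction

(J is a pure solid — omitted from Q_p.)
Q_p = P(L)²·P(G) / P(XY₂) = (0.0246)²·(0.0449) / (0.271) = 1.00×10⁻⁴
Q_p = 1.00×10⁻⁴ > K_p = 1.92×10⁻⁵, so the reverse reaction proceeds.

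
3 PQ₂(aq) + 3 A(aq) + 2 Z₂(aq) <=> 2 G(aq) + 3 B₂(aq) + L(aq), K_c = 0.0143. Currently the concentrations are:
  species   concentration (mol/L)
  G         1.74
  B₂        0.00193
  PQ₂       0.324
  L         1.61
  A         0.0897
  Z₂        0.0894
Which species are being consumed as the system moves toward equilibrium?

G, B₂, L (products)

Q_c = [G]²·[B₂]³·[L] / ([PQ₂]³·[A]³·[Z₂]²) = (1.74)²·(0.00193)³·(1.61) / ((0.324)³·(0.0897)³·(0.0894)²) = 0.179
Q_c = 0.179 > K_c = 0.0143: net reverse reaction.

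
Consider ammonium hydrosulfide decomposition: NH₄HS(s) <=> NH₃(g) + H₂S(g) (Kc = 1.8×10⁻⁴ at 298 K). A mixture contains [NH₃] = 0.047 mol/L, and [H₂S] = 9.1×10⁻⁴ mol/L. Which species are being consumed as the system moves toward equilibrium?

NH₄HS (reactants)

(NH₄HS is a pure solid — omitted from Qc.)
Qc = [NH₃]·[H₂S] = (0.047)·(9.1×10⁻⁴) = 4.3×10⁻⁵
Qc = 4.3×10⁻⁵ < Kc = 1.8×10⁻⁴: net forward reaction.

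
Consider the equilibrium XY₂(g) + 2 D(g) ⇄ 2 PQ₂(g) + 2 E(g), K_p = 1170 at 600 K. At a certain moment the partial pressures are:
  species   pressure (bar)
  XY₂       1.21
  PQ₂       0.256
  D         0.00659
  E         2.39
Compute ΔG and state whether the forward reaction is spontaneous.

ΔG = 9.01 kJ/mol; the forward reaction is non-spontaneous

Q_p = P(PQ₂)²·P(E)² / (P(XY₂)·P(D)²) = (0.256)²·(2.39)² / ((1.21)·(0.00659)²) = 7120
ΔG = RT ln(Q_p/K_p) = (8.314 J mol⁻¹ K⁻¹)(600 K) × ln(7120/1170)
   = (4.988 kJ/mol)(1.806) = 9.01 kJ/mol
ΔG > 0, so the forward reaction is non-spontaneous (proceeds in reverse).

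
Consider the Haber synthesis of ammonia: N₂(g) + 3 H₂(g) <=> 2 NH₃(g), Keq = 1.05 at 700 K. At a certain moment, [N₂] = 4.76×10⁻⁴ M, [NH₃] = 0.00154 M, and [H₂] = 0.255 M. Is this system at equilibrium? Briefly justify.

no; Q < K, reaction proceeds forward

Q = [NH₃]² / ([N₂]·[H₂]³) = (0.00154)² / ((4.76×10⁻⁴)·(0.255)³) = 0.300
Q = 0.300 < Keq = 1.05: net forward reaction.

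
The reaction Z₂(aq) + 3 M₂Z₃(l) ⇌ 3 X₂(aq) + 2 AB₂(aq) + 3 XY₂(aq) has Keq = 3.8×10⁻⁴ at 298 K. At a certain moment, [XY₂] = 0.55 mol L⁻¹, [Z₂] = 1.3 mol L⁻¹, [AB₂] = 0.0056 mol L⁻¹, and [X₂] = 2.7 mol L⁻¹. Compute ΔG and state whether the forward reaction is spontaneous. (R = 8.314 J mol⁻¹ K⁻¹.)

ΔG = -3.89 kJ/mol; the forward reaction is spontaneous

(M₂Z₃ is a pure liquid — omitted from Q.)
Q = [X₂]³·[AB₂]²·[XY₂]³ / [Z₂] = (2.7)³·(0.0056)²·(0.55)³ / (1.3) = 7.90×10⁻⁵
ΔG = RT ln(Q/Keq) = (8.314 J mol⁻¹ K⁻¹)(298 K) × ln(7.90×10⁻⁵/3.8×10⁻⁴)
   = (2.478 kJ/mol)(-1.571) = -3.89 kJ/mol
ΔG < 0, so the forward reaction is spontaneous (proceeds forward).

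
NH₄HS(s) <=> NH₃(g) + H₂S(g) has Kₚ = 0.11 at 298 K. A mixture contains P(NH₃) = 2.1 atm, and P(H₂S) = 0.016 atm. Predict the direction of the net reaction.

(NH₄HS is a pure solid — omitted from Qₚ.)
Qₚ = P(NH₃)·P(H₂S) = (2.1)·(0.016) = 0.034
Qₚ = 0.034 < Kₚ = 0.11, so the forward reaction proceeds.

toward products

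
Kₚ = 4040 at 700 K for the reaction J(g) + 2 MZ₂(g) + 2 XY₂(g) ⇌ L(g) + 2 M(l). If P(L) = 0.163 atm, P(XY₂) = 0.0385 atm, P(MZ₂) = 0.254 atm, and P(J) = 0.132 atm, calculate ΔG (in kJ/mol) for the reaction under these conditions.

ΔG = 6.76 kJ/mol

(M is a pure liquid — omitted from Qₚ.)
Qₚ = P(L) / (P(J)·P(MZ₂)²·P(XY₂)²) = (0.163) / ((0.132)·(0.254)²·(0.0385)²) = 12900
ΔG = RT ln(Qₚ/Kₚ) = (8.314 J mol⁻¹ K⁻¹)(700 K) × ln(12900/4040)
   = (5.820 kJ/mol)(1.161) = 6.76 kJ/mol
ΔG > 0, so the forward reaction is non-spontaneous (proceeds in reverse).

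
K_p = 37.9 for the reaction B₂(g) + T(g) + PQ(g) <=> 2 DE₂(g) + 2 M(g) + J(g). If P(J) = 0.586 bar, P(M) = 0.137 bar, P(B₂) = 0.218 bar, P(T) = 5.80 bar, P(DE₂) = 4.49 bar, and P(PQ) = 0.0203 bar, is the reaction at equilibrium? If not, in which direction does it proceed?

in the forward direction

Q_p = P(DE₂)²·P(M)²·P(J) / (P(B₂)·P(T)·P(PQ)) = (4.49)²·(0.137)²·(0.586) / ((0.218)·(5.80)·(0.0203)) = 8.64
Q_p = 8.64 < K_p = 37.9, so the forward reaction proceeds.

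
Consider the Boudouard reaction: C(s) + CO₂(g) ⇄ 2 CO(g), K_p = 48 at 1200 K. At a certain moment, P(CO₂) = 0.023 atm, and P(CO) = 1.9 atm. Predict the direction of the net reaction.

(C is a pure solid — omitted from Q_p.)
Q_p = P(CO)² / P(CO₂) = (1.9)² / (0.023) = 160
Q_p = 160 > K_p = 48, so the reverse reaction proceeds.

to the left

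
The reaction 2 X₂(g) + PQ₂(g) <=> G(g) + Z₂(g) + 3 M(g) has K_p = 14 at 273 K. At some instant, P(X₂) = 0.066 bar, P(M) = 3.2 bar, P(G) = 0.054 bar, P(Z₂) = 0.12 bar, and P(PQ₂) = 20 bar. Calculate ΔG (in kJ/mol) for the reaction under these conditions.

Q_p = P(G)·P(Z₂)·P(M)³ / (P(X₂)²·P(PQ₂)) = (0.054)·(0.12)·(3.2)³ / ((0.066)²·(20)) = 2.44
ΔG = RT ln(Q_p/K_p) = (8.314 J mol⁻¹ K⁻¹)(273 K) × ln(2.44/14)
   = (2.270 kJ/mol)(-1.747) = -3.97 kJ/mol
ΔG < 0, so the forward reaction is spontaneous (proceeds forward).

ΔG = -3.97 kJ/mol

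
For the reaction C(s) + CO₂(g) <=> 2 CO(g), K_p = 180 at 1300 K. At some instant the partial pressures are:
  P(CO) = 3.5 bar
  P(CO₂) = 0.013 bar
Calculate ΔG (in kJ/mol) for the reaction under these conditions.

(C is a pure solid — omitted from Q_p.)
Q_p = P(CO)² / P(CO₂) = (3.5)² / (0.013) = 942
ΔG = RT ln(Q_p/K_p) = (8.314 J mol⁻¹ K⁻¹)(1300 K) × ln(942/180)
   = (10.81 kJ/mol)(1.655) = 17.9 kJ/mol
ΔG > 0, so the forward reaction is non-spontaneous (proceeds in reverse).

ΔG = 17.9 kJ/mol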